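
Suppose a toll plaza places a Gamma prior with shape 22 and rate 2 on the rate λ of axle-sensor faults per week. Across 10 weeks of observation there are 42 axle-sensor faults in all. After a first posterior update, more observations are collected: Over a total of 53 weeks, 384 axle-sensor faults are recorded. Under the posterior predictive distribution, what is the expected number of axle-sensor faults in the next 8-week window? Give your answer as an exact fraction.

Total count 42 over total exposure 10 weeks.
After the first batch: Gamma(22 + 42, 2 + 10) = Gamma(64, 12).
Total count 384 over total exposure 53 weeks.
After the second batch: Gamma(64 + 384, 12 + 53) = Gamma(448, 65).
Predictive mean over an 8-week window = T·E[λ|data] = 8·448/65 = 3584/65.

3584/65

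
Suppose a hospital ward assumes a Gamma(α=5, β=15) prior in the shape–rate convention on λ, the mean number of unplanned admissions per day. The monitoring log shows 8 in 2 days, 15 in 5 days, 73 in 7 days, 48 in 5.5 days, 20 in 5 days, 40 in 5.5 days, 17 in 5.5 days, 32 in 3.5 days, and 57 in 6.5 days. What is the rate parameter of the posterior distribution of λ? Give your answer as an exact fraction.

121/2

Total count: 8 + 15 + 73 + 48 + 20 + 40 + 17 + 32 + 57 = 310.
Total exposure: 2 + 5 + 7 + 5.5 + 5 + 5.5 + 5.5 + 3.5 + 6.5 = 45.5 days.
Gamma(α, β) with Poisson data over total exposure Σt gives posterior Gamma(α+Σx, β+Σt) = Gamma(315, 121/2).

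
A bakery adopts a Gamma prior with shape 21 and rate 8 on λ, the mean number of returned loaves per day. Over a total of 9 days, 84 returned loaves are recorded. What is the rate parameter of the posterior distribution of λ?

Total count 84 over total exposure 9 days.
Gamma(α, β) with Poisson data over total exposure Σt gives posterior Gamma(α+Σx, β+Σt) = Gamma(105, 17).

17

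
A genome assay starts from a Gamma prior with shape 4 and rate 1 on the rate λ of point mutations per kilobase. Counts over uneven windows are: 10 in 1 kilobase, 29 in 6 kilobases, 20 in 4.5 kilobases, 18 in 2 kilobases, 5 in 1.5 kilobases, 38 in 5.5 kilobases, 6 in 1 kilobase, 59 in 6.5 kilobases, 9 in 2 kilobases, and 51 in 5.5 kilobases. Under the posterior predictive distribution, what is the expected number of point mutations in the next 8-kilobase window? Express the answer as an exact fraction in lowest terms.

3984/73

Total count: 10 + 29 + 20 + 18 + 5 + 38 + 6 + 59 + 9 + 51 = 245.
Total exposure: 1 + 6 + 4.5 + 2 + 1.5 + 5.5 + 1 + 6.5 + 2 + 5.5 = 35.5 kilobases.
By Gamma–Poisson conjugacy, the posterior is Gamma(α + Σx, β + Σt) = Gamma(4 + 245, 1 + 35.5) = Gamma(249, 73/2).
Predictive mean over an 8-kilobase window = T·E[λ|data] = 8·249/(73/2) = 3984/73.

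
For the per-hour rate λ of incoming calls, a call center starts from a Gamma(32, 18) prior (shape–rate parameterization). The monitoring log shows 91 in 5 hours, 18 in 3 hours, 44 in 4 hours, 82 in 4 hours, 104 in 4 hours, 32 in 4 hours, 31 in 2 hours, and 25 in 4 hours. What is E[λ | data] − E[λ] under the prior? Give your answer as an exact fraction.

1121/144

Total count: 91 + 18 + 44 + 82 + 104 + 32 + 31 + 25 = 427.
Total exposure: 5 + 3 + 4 + 4 + 4 + 4 + 2 + 4 = 30 hours.
Gamma(α, β) with Poisson data over total exposure Σt gives posterior Gamma(α+Σx, β+Σt) = Gamma(459, 48).
Posterior mean = 459/48 = 153/16; prior mean = 32/18 = 16/9. Difference = 153/16 − 16/9 = 1121/144.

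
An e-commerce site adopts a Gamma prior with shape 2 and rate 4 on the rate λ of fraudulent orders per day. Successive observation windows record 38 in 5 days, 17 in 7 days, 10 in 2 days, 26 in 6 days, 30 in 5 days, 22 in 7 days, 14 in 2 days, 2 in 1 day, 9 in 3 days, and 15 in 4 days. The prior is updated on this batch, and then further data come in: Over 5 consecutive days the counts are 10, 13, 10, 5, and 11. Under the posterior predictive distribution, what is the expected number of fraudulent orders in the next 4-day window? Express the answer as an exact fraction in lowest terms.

Total count: 38 + 17 + 10 + 26 + 30 + 22 + 14 + 2 + 9 + 15 = 183.
Total exposure: 5 + 7 + 2 + 6 + 5 + 7 + 2 + 1 + 3 + 4 = 42 days.
After the first batch: Gamma(2 + 183, 4 + 42) = Gamma(185, 46).
Total count: 10 + 13 + 10 + 5 + 11 = 49.
Total exposure: 5 days.
After the second batch: Gamma(185 + 49, 46 + 5) = Gamma(234, 51).
Predictive mean over a 4-day window = T·E[λ|data] = 4·234/51 = 312/17.

312/17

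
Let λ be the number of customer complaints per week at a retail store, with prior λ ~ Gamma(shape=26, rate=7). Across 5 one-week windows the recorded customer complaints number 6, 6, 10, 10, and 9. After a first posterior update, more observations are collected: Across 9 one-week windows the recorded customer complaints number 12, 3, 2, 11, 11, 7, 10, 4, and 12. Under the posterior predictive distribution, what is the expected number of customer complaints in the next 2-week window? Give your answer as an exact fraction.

278/21

Total count: 6 + 6 + 10 + 10 + 9 = 41.
Total exposure: 5 weeks.
After the first batch: Gamma(26 + 41, 7 + 5) = Gamma(67, 12).
Total count: 12 + 3 + 2 + 11 + 11 + 7 + 10 + 4 + 12 = 72.
Total exposure: 9 weeks.
After the second batch: Gamma(67 + 72, 12 + 9) = Gamma(139, 21).
Predictive mean over a 2-week window = T·E[λ|data] = 2·139/21 = 278/21.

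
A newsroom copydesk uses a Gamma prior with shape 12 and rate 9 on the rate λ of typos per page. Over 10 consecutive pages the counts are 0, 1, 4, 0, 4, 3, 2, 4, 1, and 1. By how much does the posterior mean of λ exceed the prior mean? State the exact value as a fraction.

Total count: 0 + 1 + 4 + 0 + 4 + 3 + 2 + 4 + 1 + 1 = 20.
Total exposure: 10 pages.
Gamma(α, β) with Poisson data over total exposure Σt gives posterior Gamma(α+Σx, β+Σt) = Gamma(32, 19).
Posterior mean = 32/19 = 32/19; prior mean = 12/9 = 4/3. Difference = 32/19 − 4/3 = 20/57.

20/57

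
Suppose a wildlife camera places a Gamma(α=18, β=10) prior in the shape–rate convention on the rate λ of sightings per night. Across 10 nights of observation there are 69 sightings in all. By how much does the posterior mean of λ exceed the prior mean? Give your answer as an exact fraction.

51/20

Total count 69 over total exposure 10 nights.
Gamma(α, β) with Poisson data over total exposure Σt gives posterior Gamma(α+Σx, β+Σt) = Gamma(87, 20).
Posterior mean = 87/20 = 87/20; prior mean = 18/10 = 9/5. Difference = 87/20 − 9/5 = 51/20.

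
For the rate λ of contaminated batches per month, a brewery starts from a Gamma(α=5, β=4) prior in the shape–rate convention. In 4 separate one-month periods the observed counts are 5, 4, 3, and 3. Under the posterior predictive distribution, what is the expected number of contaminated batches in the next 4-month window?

10

Total count: 5 + 4 + 3 + 3 = 15.
Total exposure: 4 months.
The Gamma prior is conjugate for the Poisson rate, so λ | data ~ Gamma(5+15, 4+4) = Gamma(20, 8).
Predictive mean over a 4-month window = T·E[λ|data] = 4·20/8 = 10.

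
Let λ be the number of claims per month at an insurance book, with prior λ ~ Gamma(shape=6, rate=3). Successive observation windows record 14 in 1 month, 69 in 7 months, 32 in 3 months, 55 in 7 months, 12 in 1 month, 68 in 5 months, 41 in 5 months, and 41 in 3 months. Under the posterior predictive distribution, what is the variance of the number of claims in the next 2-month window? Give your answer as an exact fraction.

25012/1225

Total count: 14 + 69 + 32 + 55 + 12 + 68 + 41 + 41 = 332.
Total exposure: 1 + 7 + 3 + 7 + 1 + 5 + 5 + 3 = 32 months.
Posterior: α' = 6 + 332 = 338, β' = 3 + 32 = 35.
The posterior predictive for a window of length T is Negative Binomial with variance T·α'·(β'+T)/β'² = 2·338·37/1225 = 25012/1225.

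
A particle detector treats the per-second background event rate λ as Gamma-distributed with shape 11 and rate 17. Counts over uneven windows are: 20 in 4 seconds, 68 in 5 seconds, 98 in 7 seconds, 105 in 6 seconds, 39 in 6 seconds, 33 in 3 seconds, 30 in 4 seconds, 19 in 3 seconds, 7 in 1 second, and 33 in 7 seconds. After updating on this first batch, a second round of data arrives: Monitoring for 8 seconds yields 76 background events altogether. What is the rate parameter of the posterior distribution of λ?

71

Total count: 20 + 68 + 98 + 105 + 39 + 33 + 30 + 19 + 7 + 33 = 452.
Total exposure: 4 + 5 + 7 + 6 + 6 + 3 + 4 + 3 + 1 + 7 = 46 seconds.
After the first batch: Gamma(11 + 452, 17 + 46) = Gamma(463, 63).
Total count 76 over total exposure 8 seconds.
After the second batch: Gamma(463 + 76, 63 + 8) = Gamma(539, 71).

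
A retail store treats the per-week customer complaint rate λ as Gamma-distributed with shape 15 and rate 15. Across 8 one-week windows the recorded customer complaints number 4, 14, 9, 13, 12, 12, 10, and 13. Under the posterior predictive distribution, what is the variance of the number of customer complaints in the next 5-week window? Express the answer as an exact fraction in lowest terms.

Total count: 4 + 14 + 9 + 13 + 12 + 12 + 10 + 13 = 87.
Total exposure: 8 weeks.
By Gamma–Poisson conjugacy, the posterior is Gamma(α + Σx, β + Σt) = Gamma(15 + 87, 15 + 8) = Gamma(102, 23).
The posterior predictive for a window of length T is Negative Binomial with variance T·α'·(β'+T)/β'² = 5·102·28/529 = 14280/529.

14280/529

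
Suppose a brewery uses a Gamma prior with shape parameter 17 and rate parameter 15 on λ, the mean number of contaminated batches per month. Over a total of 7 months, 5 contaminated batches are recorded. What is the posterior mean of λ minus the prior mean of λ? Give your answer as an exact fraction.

Total count 5 over total exposure 7 months.
Gamma(α, β) with Poisson data over total exposure Σt gives posterior Gamma(α+Σx, β+Σt) = Gamma(22, 22).
Posterior mean = 22/22 = 1; prior mean = 17/15 = 17/15. Difference = 1 − 17/15 = -2/15.

-2/15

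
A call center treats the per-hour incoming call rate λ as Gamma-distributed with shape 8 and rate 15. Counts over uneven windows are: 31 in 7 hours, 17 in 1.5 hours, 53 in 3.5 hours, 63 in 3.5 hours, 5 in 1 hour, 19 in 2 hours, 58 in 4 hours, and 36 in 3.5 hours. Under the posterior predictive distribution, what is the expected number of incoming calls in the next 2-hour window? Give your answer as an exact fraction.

Total count: 31 + 17 + 53 + 63 + 5 + 19 + 58 + 36 = 282.
Total exposure: 7 + 1.5 + 3.5 + 3.5 + 1 + 2 + 4 + 3.5 = 26 hours.
By Gamma–Poisson conjugacy, the posterior is Gamma(α + Σx, β + Σt) = Gamma(8 + 282, 15 + 26) = Gamma(290, 41).
Predictive mean over a 2-hour window = T·E[λ|data] = 2·290/41 = 580/41.

580/41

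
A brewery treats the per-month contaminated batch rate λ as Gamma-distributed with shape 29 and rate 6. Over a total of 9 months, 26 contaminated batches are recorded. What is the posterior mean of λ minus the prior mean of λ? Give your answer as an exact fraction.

-7/6

Total count 26 over total exposure 9 months.
The Gamma prior is conjugate for the Poisson rate, so λ | data ~ Gamma(29+26, 6+9) = Gamma(55, 15).
Posterior mean = 55/15 = 11/3; prior mean = 29/6 = 29/6. Difference = 11/3 − 29/6 = -7/6.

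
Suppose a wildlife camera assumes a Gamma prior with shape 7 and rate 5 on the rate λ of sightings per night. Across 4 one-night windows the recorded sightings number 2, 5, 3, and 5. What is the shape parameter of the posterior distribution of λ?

Total count: 2 + 5 + 3 + 5 = 15.
Total exposure: 4 nights.
Gamma(α, β) with Poisson data over total exposure Σt gives posterior Gamma(α+Σx, β+Σt) = Gamma(22, 9).

22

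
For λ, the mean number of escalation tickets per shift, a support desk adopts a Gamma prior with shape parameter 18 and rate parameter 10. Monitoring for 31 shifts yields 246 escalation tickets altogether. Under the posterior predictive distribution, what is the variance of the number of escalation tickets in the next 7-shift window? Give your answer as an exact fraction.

Total count 246 over total exposure 31 shifts.
Posterior: α' = 18 + 246 = 264, β' = 10 + 31 = 41.
The posterior predictive for a window of length T is Negative Binomial with variance T·α'·(β'+T)/β'² = 7·264·48/1681 = 88704/1681.

88704/1681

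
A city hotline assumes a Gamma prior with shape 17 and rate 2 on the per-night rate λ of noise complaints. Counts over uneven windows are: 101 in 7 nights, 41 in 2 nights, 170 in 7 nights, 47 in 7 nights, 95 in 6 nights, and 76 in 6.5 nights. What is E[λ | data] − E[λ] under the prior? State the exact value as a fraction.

913/150

Total count: 101 + 41 + 170 + 47 + 95 + 76 = 530.
Total exposure: 7 + 2 + 7 + 7 + 6 + 6.5 = 35.5 nights.
Posterior: α' = 17 + 530 = 547, β' = 2 + 35.5 = 75/2.
Posterior mean = 547/(75/2) = 1094/75; prior mean = 17/2 = 17/2. Difference = 1094/75 − 17/2 = 913/150.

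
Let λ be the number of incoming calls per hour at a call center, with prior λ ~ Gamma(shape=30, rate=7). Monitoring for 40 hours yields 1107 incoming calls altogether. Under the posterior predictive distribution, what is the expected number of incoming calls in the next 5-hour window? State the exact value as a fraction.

Total count 1107 over total exposure 40 hours.
By Gamma–Poisson conjugacy, the posterior is Gamma(α + Σx, β + Σt) = Gamma(30 + 1107, 7 + 40) = Gamma(1137, 47).
Predictive mean over a 5-hour window = T·E[λ|data] = 5·1137/47 = 5685/47.

5685/47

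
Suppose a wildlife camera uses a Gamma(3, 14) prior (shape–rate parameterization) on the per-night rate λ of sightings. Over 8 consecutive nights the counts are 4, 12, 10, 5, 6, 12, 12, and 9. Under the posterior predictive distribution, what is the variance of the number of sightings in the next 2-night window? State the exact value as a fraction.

876/121

Total count: 4 + 12 + 10 + 5 + 6 + 12 + 12 + 9 = 70.
Total exposure: 8 nights.
Posterior: α' = 3 + 70 = 73, β' = 14 + 8 = 22.
The posterior predictive for a window of length T is Negative Binomial with variance T·α'·(β'+T)/β'² = 2·73·24/484 = 876/121.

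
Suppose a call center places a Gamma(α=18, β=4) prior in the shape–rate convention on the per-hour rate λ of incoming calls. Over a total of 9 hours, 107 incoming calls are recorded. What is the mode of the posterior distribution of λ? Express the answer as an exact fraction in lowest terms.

124/13

Total count 107 over total exposure 9 hours.
The Gamma prior is conjugate for the Poisson rate, so λ | data ~ Gamma(18+107, 4+9) = Gamma(125, 13).
Posterior mode = (α'−1)/β' = 124/13.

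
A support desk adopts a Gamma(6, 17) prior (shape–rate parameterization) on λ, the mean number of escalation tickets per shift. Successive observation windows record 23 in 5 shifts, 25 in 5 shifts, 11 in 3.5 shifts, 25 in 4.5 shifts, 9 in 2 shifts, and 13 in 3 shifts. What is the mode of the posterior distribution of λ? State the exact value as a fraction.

111/40

Total count: 23 + 25 + 11 + 25 + 9 + 13 = 106.
Total exposure: 5 + 5 + 3.5 + 4.5 + 2 + 3 = 23 shifts.
Posterior: α' = 6 + 106 = 112, β' = 17 + 23 = 40.
Posterior mode = (α'−1)/β' = 111/40.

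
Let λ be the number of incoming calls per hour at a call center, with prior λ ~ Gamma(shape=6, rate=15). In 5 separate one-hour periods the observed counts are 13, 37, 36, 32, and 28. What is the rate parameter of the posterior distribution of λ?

Total count: 13 + 37 + 36 + 32 + 28 = 146.
Total exposure: 5 hours.
The Gamma prior is conjugate for the Poisson rate, so λ | data ~ Gamma(6+146, 15+5) = Gamma(152, 20).

20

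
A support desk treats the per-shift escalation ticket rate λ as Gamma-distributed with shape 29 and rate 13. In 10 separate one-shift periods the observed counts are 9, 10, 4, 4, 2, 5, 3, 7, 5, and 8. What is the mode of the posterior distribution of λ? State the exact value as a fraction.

Total count: 9 + 10 + 4 + 4 + 2 + 5 + 3 + 7 + 5 + 8 = 57.
Total exposure: 10 shifts.
Gamma(α, β) with Poisson data over total exposure Σt gives posterior Gamma(α+Σx, β+Σt) = Gamma(86, 23).
Posterior mode = (α'−1)/β' = 85/23.

85/23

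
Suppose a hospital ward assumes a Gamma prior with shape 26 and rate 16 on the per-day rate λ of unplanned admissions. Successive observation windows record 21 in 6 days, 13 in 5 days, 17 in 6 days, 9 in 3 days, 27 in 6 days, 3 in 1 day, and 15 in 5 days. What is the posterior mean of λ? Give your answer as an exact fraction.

131/48

Total count: 21 + 13 + 17 + 9 + 27 + 3 + 15 = 105.
Total exposure: 6 + 5 + 6 + 3 + 6 + 1 + 5 = 32 days.
Gamma(α, β) with Poisson data over total exposure Σt gives posterior Gamma(α+Σx, β+Σt) = Gamma(131, 48).
Posterior mean = α'/β' = 131/48.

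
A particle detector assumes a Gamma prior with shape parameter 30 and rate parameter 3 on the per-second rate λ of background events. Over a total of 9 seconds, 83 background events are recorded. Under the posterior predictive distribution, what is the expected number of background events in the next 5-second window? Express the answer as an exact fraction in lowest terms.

565/12

Total count 83 over total exposure 9 seconds.
Gamma(α, β) with Poisson data over total exposure Σt gives posterior Gamma(α+Σx, β+Σt) = Gamma(113, 12).
Predictive mean over a 5-second window = T·E[λ|data] = 5·113/12 = 565/12.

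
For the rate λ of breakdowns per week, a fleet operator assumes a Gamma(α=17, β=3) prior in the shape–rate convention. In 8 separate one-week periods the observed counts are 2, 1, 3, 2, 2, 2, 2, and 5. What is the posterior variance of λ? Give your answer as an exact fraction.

Total count: 2 + 1 + 3 + 2 + 2 + 2 + 2 + 5 = 19.
Total exposure: 8 weeks.
Posterior: α' = 17 + 19 = 36, β' = 3 + 8 = 11.
Posterior variance = α'/β'² = 36/121.

36/121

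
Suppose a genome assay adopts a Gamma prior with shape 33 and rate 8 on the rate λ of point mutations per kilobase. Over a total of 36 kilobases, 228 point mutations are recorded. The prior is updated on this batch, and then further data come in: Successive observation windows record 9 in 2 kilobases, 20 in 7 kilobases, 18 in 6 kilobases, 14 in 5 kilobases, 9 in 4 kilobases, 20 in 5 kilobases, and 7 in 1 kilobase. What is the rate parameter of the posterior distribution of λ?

74

Total count 228 over total exposure 36 kilobases.
After the first batch: Gamma(33 + 228, 8 + 36) = Gamma(261, 44).
Total count: 9 + 20 + 18 + 14 + 9 + 20 + 7 = 97.
Total exposure: 2 + 7 + 6 + 5 + 4 + 5 + 1 = 30 kilobases.
After the second batch: Gamma(261 + 97, 44 + 30) = Gamma(358, 74).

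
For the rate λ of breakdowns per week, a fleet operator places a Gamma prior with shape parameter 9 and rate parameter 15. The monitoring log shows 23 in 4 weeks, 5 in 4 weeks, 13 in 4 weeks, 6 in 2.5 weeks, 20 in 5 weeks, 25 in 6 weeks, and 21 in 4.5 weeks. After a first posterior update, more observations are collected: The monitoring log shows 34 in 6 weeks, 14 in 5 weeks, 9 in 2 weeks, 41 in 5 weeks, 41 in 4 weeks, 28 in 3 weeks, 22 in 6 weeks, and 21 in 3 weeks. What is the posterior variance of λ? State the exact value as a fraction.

332/6241

Total count: 23 + 5 + 13 + 6 + 20 + 25 + 21 = 113.
Total exposure: 4 + 4 + 4 + 2.5 + 5 + 6 + 4.5 = 30 weeks.
After the first batch: Gamma(9 + 113, 15 + 30) = Gamma(122, 45).
Total count: 34 + 14 + 9 + 41 + 41 + 28 + 22 + 21 = 210.
Total exposure: 6 + 5 + 2 + 5 + 4 + 3 + 6 + 3 = 34 weeks.
After the second batch: Gamma(122 + 210, 45 + 34) = Gamma(332, 79).
Posterior variance = α'/β'² = 332/6241.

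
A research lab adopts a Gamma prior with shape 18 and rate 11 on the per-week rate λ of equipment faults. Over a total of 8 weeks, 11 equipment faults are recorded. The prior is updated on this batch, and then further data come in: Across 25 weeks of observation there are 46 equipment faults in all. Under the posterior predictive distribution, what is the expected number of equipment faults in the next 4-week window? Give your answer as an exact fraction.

75/11

Total count 11 over total exposure 8 weeks.
After the first batch: Gamma(18 + 11, 11 + 8) = Gamma(29, 19).
Total count 46 over total exposure 25 weeks.
After the second batch: Gamma(29 + 46, 19 + 25) = Gamma(75, 44).
Predictive mean over a 4-week window = T·E[λ|data] = 4·75/44 = 75/11.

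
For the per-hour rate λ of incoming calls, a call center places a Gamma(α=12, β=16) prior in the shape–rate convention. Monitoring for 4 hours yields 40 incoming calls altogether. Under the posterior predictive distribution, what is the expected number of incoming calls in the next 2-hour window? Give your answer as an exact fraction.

Total count 40 over total exposure 4 hours.
Posterior: α' = 12 + 40 = 52, β' = 16 + 4 = 20.
Predictive mean over a 2-hour window = T·E[λ|data] = 2·52/20 = 26/5.

26/5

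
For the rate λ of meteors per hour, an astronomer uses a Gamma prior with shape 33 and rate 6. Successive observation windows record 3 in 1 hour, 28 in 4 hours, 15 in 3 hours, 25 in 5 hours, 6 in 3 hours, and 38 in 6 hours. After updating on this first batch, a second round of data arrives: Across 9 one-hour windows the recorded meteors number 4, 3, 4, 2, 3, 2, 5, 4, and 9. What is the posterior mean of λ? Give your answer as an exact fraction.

184/37

Total count: 3 + 28 + 15 + 25 + 6 + 38 = 115.
Total exposure: 1 + 4 + 3 + 5 + 3 + 6 = 22 hours.
After the first batch: Gamma(33 + 115, 6 + 22) = Gamma(148, 28).
Total count: 4 + 3 + 4 + 2 + 3 + 2 + 5 + 4 + 9 = 36.
Total exposure: 9 hours.
After the second batch: Gamma(148 + 36, 28 + 9) = Gamma(184, 37).
Posterior mean = α'/β' = 184/37.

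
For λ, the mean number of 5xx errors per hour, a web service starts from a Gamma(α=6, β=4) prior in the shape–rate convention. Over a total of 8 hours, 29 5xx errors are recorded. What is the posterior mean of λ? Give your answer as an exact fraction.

35/12

Total count 29 over total exposure 8 hours.
The Gamma prior is conjugate for the Poisson rate, so λ | data ~ Gamma(6+29, 4+8) = Gamma(35, 12).
Posterior mean = α'/β' = 35/12.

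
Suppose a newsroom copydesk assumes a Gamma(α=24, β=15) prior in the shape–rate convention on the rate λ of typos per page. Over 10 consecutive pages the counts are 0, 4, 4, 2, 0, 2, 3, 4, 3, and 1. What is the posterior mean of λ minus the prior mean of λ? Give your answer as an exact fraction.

Total count: 0 + 4 + 4 + 2 + 0 + 2 + 3 + 4 + 3 + 1 = 23.
Total exposure: 10 pages.
The Gamma prior is conjugate for the Poisson rate, so λ | data ~ Gamma(24+23, 15+10) = Gamma(47, 25).
Posterior mean = 47/25 = 47/25; prior mean = 24/15 = 8/5. Difference = 47/25 − 8/5 = 7/25.

7/25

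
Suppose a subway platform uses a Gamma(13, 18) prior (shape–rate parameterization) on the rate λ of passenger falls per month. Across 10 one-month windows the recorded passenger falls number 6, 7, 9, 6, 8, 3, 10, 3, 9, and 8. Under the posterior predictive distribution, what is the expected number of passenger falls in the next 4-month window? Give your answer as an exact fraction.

Total count: 6 + 7 + 9 + 6 + 8 + 3 + 10 + 3 + 9 + 8 = 69.
Total exposure: 10 months.
Posterior: α' = 13 + 69 = 82, β' = 18 + 10 = 28.
Predictive mean over a 4-month window = T·E[λ|data] = 4·82/28 = 82/7.

82/7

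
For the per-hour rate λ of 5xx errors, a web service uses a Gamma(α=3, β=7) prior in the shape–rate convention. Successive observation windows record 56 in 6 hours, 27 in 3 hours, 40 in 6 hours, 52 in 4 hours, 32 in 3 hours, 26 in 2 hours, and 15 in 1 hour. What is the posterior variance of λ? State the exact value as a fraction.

Total count: 56 + 27 + 40 + 52 + 32 + 26 + 15 = 248.
Total exposure: 6 + 3 + 6 + 4 + 3 + 2 + 1 = 25 hours.
By Gamma–Poisson conjugacy, the posterior is Gamma(α + Σx, β + Σt) = Gamma(3 + 248, 7 + 25) = Gamma(251, 32).
Posterior variance = α'/β'² = 251/1024.

251/1024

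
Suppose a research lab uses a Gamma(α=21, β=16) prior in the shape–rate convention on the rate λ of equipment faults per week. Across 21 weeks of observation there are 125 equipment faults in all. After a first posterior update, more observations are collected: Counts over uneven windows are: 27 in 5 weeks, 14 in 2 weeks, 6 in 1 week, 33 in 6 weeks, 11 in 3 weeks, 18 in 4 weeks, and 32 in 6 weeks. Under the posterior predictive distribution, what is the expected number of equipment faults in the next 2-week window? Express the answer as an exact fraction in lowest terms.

287/32

Total count 125 over total exposure 21 weeks.
After the first batch: Gamma(21 + 125, 16 + 21) = Gamma(146, 37).
Total count: 27 + 14 + 6 + 33 + 11 + 18 + 32 = 141.
Total exposure: 5 + 2 + 1 + 6 + 3 + 4 + 6 = 27 weeks.
After the second batch: Gamma(146 + 141, 37 + 27) = Gamma(287, 64).
Predictive mean over a 2-week window = T·E[λ|data] = 2·287/64 = 287/32.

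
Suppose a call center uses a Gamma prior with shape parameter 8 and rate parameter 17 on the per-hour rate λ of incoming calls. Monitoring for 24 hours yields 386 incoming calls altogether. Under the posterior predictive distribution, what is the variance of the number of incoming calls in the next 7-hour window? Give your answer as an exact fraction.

132384/1681

Total count 386 over total exposure 24 hours.
Posterior: α' = 8 + 386 = 394, β' = 17 + 24 = 41.
The posterior predictive for a window of length T is Negative Binomial with variance T·α'·(β'+T)/β'² = 7·394·48/1681 = 132384/1681.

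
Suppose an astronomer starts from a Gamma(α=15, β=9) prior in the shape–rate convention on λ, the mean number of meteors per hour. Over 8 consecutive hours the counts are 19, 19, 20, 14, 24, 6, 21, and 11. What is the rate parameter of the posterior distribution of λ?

17

Total count: 19 + 19 + 20 + 14 + 24 + 6 + 21 + 11 = 134.
Total exposure: 8 hours.
The Gamma prior is conjugate for the Poisson rate, so λ | data ~ Gamma(15+134, 9+8) = Gamma(149, 17).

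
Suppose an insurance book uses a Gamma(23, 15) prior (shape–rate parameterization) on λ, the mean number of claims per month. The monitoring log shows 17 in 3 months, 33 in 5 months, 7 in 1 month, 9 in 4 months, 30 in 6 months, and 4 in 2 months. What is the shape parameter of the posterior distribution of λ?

123

Total count: 17 + 33 + 7 + 9 + 30 + 4 = 100.
Total exposure: 3 + 5 + 1 + 4 + 6 + 2 = 21 months.
Conjugate update: add total count to the shape and total exposure to the rate, giving Gamma(123, 36).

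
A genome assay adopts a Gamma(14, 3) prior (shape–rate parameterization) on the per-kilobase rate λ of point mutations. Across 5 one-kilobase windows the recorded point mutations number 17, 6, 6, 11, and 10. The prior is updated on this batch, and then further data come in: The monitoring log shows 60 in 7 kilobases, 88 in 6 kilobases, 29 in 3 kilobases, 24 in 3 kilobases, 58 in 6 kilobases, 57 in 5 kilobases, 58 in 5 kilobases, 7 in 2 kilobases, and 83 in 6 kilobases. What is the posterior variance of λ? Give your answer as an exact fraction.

176/867

Total count: 17 + 6 + 6 + 11 + 10 = 50.
Total exposure: 5 kilobases.
After the first batch: Gamma(14 + 50, 3 + 5) = Gamma(64, 8).
Total count: 60 + 88 + 29 + 24 + 58 + 57 + 58 + 7 + 83 = 464.
Total exposure: 7 + 6 + 3 + 3 + 6 + 5 + 5 + 2 + 6 = 43 kilobases.
After the second batch: Gamma(64 + 464, 8 + 43) = Gamma(528, 51).
Posterior variance = α'/β'² = 528/2601 = 176/867.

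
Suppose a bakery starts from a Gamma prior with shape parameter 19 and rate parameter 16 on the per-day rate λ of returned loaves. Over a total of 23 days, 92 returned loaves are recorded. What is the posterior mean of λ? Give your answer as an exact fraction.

37/13

Total count 92 over total exposure 23 days.
The Gamma prior is conjugate for the Poisson rate, so λ | data ~ Gamma(19+92, 16+23) = Gamma(111, 39).
Posterior mean = α'/β' = 111/39 = 37/13.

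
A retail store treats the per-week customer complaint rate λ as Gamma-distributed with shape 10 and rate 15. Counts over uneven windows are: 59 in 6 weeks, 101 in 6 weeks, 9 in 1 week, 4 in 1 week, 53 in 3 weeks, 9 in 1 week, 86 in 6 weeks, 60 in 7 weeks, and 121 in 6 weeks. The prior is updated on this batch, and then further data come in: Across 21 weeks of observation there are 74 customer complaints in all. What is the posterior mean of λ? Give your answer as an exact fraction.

Total count: 59 + 101 + 9 + 4 + 53 + 9 + 86 + 60 + 121 = 502.
Total exposure: 6 + 6 + 1 + 1 + 3 + 1 + 6 + 7 + 6 = 37 weeks.
After the first batch: Gamma(10 + 502, 15 + 37) = Gamma(512, 52).
Total count 74 over total exposure 21 weeks.
After the second batch: Gamma(512 + 74, 52 + 21) = Gamma(586, 73).
Posterior mean = α'/β' = 586/73.

586/73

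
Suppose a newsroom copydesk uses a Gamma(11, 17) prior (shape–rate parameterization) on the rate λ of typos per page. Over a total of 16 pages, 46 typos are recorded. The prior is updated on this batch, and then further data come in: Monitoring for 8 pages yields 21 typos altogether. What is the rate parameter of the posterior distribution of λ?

Total count 46 over total exposure 16 pages.
After the first batch: Gamma(11 + 46, 17 + 16) = Gamma(57, 33).
Total count 21 over total exposure 8 pages.
After the second batch: Gamma(57 + 21, 33 + 8) = Gamma(78, 41).

41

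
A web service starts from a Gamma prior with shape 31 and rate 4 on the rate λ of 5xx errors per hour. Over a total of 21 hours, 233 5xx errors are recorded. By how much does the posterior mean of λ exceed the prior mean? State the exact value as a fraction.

Total count 233 over total exposure 21 hours.
By Gamma–Poisson conjugacy, the posterior is Gamma(α + Σx, β + Σt) = Gamma(31 + 233, 4 + 21) = Gamma(264, 25).
Posterior mean = 264/25 = 264/25; prior mean = 31/4 = 31/4. Difference = 264/25 − 31/4 = 281/100.

281/100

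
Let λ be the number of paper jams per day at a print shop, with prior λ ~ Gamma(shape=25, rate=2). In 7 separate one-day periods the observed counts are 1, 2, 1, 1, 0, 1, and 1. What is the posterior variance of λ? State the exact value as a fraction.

32/81

Total count: 1 + 2 + 1 + 1 + 0 + 1 + 1 = 7.
Total exposure: 7 days.
Gamma(α, β) with Poisson data over total exposure Σt gives posterior Gamma(α+Σx, β+Σt) = Gamma(32, 9).
Posterior variance = α'/β'² = 32/81.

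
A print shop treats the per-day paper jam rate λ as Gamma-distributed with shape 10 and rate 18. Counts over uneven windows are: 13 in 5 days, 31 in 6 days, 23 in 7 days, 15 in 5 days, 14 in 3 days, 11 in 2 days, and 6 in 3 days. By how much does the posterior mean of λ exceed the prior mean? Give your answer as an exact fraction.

862/441

Total count: 13 + 31 + 23 + 15 + 14 + 11 + 6 = 113.
Total exposure: 5 + 6 + 7 + 5 + 3 + 2 + 3 = 31 days.
Posterior: α' = 10 + 113 = 123, β' = 18 + 31 = 49.
Posterior mean = 123/49 = 123/49; prior mean = 10/18 = 5/9. Difference = 123/49 − 5/9 = 862/441.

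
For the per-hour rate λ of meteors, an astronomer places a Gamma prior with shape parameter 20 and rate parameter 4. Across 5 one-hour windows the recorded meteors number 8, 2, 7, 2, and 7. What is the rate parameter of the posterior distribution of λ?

9

Total count: 8 + 2 + 7 + 2 + 7 = 26.
Total exposure: 5 hours.
By Gamma–Poisson conjugacy, the posterior is Gamma(α + Σx, β + Σt) = Gamma(20 + 26, 4 + 5) = Gamma(46, 9).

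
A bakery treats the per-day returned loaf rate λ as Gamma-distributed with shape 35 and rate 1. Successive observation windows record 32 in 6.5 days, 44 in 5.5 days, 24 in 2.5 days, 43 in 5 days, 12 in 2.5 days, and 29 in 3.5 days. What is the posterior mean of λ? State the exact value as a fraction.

Total count: 32 + 44 + 24 + 43 + 12 + 29 = 184.
Total exposure: 6.5 + 5.5 + 2.5 + 5 + 2.5 + 3.5 = 25.5 days.
The Gamma prior is conjugate for the Poisson rate, so λ | data ~ Gamma(35+184, 1+25.5) = Gamma(219, 53/2).
Posterior mean = α'/β' = 219/(53/2) = 438/53.

438/53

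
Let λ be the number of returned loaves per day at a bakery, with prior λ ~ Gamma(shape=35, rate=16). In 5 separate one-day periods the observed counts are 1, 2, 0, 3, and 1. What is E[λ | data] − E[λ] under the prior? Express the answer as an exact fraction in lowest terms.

Total count: 1 + 2 + 0 + 3 + 1 = 7.
Total exposure: 5 days.
Posterior: α' = 35 + 7 = 42, β' = 16 + 5 = 21.
Posterior mean = 42/21 = 2; prior mean = 35/16 = 35/16. Difference = 2 − 35/16 = -3/16.

-3/16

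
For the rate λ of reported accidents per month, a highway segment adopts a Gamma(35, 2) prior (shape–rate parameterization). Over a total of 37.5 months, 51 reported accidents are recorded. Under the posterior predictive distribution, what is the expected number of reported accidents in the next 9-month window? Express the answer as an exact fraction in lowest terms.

1548/79

Total count 51 over total exposure 37.5 months.
Conjugate update: add total count to the shape and total exposure to the rate, giving Gamma(86, 79/2).
Predictive mean over a 9-month window = T·E[λ|data] = 9·86/(79/2) = 1548/79.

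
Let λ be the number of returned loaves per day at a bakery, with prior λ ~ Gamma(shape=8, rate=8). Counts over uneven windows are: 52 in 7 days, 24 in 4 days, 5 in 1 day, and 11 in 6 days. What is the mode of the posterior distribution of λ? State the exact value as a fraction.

Total count: 52 + 24 + 5 + 11 = 92.
Total exposure: 7 + 4 + 1 + 6 = 18 days.
Gamma(α, β) with Poisson data over total exposure Σt gives posterior Gamma(α+Σx, β+Σt) = Gamma(100, 26).
Posterior mode = (α'−1)/β' = 99/26.

99/26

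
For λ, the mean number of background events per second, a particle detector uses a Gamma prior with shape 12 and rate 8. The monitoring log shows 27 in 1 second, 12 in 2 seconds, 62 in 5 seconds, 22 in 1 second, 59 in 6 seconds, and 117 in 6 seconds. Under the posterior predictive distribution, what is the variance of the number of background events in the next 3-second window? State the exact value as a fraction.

Total count: 27 + 12 + 62 + 22 + 59 + 117 = 299.
Total exposure: 1 + 2 + 5 + 1 + 6 + 6 = 21 seconds.
The Gamma prior is conjugate for the Poisson rate, so λ | data ~ Gamma(12+299, 8+21) = Gamma(311, 29).
The posterior predictive for a window of length T is Negative Binomial with variance T·α'·(β'+T)/β'² = 3·311·32/841 = 29856/841.

29856/841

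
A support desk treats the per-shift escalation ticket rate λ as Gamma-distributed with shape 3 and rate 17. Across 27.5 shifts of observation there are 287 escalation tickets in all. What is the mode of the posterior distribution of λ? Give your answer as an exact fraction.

Total count 287 over total exposure 27.5 shifts.
Posterior: α' = 3 + 287 = 290, β' = 17 + 27.5 = 89/2.
Posterior mode = (α'−1)/β' = 289/(89/2) = 578/89.

578/89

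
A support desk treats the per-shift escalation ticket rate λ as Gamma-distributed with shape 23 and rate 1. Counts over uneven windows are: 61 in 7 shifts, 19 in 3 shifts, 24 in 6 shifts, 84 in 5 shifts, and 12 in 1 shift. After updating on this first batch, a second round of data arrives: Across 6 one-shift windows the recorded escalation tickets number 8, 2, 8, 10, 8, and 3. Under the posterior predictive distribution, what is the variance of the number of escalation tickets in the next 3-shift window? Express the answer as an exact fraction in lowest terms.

Total count: 61 + 19 + 24 + 84 + 12 = 200.
Total exposure: 7 + 3 + 6 + 5 + 1 = 22 shifts.
After the first batch: Gamma(23 + 200, 1 + 22) = Gamma(223, 23).
Total count: 8 + 2 + 8 + 10 + 8 + 3 = 39.
Total exposure: 6 shifts.
After the second batch: Gamma(223 + 39, 23 + 6) = Gamma(262, 29).
The posterior predictive for a window of length T is Negative Binomial with variance T·α'·(β'+T)/β'² = 3·262·32/841 = 25152/841.

25152/841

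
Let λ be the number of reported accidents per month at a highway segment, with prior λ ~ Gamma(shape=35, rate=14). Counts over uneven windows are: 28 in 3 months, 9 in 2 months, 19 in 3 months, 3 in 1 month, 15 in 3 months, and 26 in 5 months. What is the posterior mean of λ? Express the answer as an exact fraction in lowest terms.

135/31

Total count: 28 + 9 + 19 + 3 + 15 + 26 = 100.
Total exposure: 3 + 2 + 3 + 1 + 3 + 5 = 17 months.
Conjugate update: add total count to the shape and total exposure to the rate, giving Gamma(135, 31).
Posterior mean = α'/β' = 135/31.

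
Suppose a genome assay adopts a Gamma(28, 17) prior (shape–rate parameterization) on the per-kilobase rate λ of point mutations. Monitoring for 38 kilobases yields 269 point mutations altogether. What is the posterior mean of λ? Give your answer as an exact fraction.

Total count 269 over total exposure 38 kilobases.
The Gamma prior is conjugate for the Poisson rate, so λ | data ~ Gamma(28+269, 17+38) = Gamma(297, 55).
Posterior mean = α'/β' = 297/55 = 27/5.

27/5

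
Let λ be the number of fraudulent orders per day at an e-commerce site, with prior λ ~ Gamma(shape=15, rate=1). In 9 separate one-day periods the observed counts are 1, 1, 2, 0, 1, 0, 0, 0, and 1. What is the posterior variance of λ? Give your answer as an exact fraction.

21/100

Total count: 1 + 1 + 2 + 0 + 1 + 0 + 0 + 0 + 1 = 6.
Total exposure: 9 days.
The Gamma prior is conjugate for the Poisson rate, so λ | data ~ Gamma(15+6, 1+9) = Gamma(21, 10).
Posterior variance = α'/β'² = 21/100.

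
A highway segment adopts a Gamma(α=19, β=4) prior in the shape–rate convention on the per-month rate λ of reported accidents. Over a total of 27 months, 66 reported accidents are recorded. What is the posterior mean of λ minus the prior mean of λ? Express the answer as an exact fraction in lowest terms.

Total count 66 over total exposure 27 months.
The Gamma prior is conjugate for the Poisson rate, so λ | data ~ Gamma(19+66, 4+27) = Gamma(85, 31).
Posterior mean = 85/31 = 85/31; prior mean = 19/4 = 19/4. Difference = 85/31 − 19/4 = -249/124.

-249/124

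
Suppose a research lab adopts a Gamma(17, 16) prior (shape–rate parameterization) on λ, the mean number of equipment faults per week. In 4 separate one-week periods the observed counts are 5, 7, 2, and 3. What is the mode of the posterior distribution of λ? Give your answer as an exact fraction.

33/20

Total count: 5 + 7 + 2 + 3 = 17.
Total exposure: 4 weeks.
Gamma(α, β) with Poisson data over total exposure Σt gives posterior Gamma(α+Σx, β+Σt) = Gamma(34, 20).
Posterior mode = (α'−1)/β' = 33/20.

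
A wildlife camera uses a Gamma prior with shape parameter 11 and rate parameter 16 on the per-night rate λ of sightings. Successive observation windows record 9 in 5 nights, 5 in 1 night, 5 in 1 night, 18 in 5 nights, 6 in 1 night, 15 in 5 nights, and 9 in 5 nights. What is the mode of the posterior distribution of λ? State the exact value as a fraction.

77/39

Total count: 9 + 5 + 5 + 18 + 6 + 15 + 9 = 67.
Total exposure: 5 + 1 + 1 + 5 + 1 + 5 + 5 = 23 nights.
Conjugate update: add total count to the shape and total exposure to the rate, giving Gamma(78, 39).
Posterior mode = (α'−1)/β' = 77/39.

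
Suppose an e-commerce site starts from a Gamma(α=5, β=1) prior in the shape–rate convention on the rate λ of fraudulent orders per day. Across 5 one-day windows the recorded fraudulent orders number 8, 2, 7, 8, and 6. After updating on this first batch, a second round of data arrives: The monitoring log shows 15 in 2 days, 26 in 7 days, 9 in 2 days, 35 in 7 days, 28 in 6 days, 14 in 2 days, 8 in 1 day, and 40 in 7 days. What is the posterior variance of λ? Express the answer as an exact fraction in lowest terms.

Total count: 8 + 2 + 7 + 8 + 6 = 31.
Total exposure: 5 days.
After the first batch: Gamma(5 + 31, 1 + 5) = Gamma(36, 6).
Total count: 15 + 26 + 9 + 35 + 28 + 14 + 8 + 40 = 175.
Total exposure: 2 + 7 + 2 + 7 + 6 + 2 + 1 + 7 = 34 days.
After the second batch: Gamma(36 + 175, 6 + 34) = Gamma(211, 40).
Posterior variance = α'/β'² = 211/1600.

211/1600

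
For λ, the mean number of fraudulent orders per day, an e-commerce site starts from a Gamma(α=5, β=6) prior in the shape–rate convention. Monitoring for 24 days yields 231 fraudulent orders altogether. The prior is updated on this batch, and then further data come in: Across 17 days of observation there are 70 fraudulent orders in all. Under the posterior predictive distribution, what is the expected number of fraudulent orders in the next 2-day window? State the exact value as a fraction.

612/47

Total count 231 over total exposure 24 days.
After the first batch: Gamma(5 + 231, 6 + 24) = Gamma(236, 30).
Total count 70 over total exposure 17 days.
After the second batch: Gamma(236 + 70, 30 + 17) = Gamma(306, 47).
Predictive mean over a 2-day window = T·E[λ|data] = 2·306/47 = 612/47.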